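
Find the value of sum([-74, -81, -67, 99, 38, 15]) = (-74) + (-81) + (-67) + 99 + 38 + 15
= -70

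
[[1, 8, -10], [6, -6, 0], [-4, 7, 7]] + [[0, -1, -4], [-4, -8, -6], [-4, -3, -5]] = [[1, 7, -14], [2, -14, -6], [-8, 4, 2]]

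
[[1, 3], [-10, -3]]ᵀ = [[1, -10], [3, -3]]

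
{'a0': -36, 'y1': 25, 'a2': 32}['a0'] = -36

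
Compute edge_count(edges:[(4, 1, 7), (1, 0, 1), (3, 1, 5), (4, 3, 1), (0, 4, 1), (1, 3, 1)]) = 6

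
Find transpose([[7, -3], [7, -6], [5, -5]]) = [[7, 7, 5], [-3, -6, -5]]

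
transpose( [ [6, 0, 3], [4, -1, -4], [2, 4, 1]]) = [[6, 4, 2], [0, -1, 4], [3, -4, 1]]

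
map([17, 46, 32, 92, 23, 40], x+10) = [27, 56, 42, 102, 33, 50]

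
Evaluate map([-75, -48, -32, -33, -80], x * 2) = -75*2=-150, -48*2=-96, -32*2=-64, -33*2=-66, -80*2=-160
= [-150, -96, -64, -66, -160]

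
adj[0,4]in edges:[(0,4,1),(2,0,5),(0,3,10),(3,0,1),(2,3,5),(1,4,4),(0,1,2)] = 1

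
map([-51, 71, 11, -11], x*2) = -51*2=-102, 71*2=142, 11*2=22, -11*2=-22
= [-102, 142, 22, -22]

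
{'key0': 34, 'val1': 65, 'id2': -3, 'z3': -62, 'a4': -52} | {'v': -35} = {'key0': 34, 'val1': 65, 'id2': -3, 'z3': -62, 'a4': -52, 'v': -35}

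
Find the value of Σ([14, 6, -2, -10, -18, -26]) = 14 + 6 + (-2) + (-10) + (-18) + (-26)
= -36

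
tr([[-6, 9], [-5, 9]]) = diagonal: (-6) + 9
= 3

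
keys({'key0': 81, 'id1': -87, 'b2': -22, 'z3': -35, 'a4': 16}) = ['key0', 'id1', 'b2', 'z3', 'a4']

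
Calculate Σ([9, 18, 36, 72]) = 9 + 18 + 36 + 72
= 135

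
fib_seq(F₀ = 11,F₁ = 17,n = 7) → F_2 = F_1 + F_0 = 28
F_3 = F_2 + F_1 = 45
F_4 = F_3 + F_2 = 73
...
= [11, 17, 28, 45, 73, 118, 191]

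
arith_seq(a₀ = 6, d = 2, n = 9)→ [6, 8, 10, 12, 14, 16, 18, 20, 22]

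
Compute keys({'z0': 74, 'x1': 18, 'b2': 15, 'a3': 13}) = ['z0', 'x1', 'b2', 'a3']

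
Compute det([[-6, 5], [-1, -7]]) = 47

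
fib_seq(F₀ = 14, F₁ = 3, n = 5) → F_2 = F_1 + F_0 = 17
F_3 = F_2 + F_1 = 20
F_4 = F_3 + F_2 = 37
= [14, 3, 17, 20, 37]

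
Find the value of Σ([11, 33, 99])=143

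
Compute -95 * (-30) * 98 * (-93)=-25974900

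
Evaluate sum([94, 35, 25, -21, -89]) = 94 + 35 + 25 + (-21) + (-89)
= 44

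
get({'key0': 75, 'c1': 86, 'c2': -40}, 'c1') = 86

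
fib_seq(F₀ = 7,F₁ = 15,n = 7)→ F_2 = F_1 + F_0 = 22
F_3 = F_2 + F_1 = 37
F_4 = F_3 + F_2 = 59
...
= [7, 15, 22, 37, 59, 96, 155]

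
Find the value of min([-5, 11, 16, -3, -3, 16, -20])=-20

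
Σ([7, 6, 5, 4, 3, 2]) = 27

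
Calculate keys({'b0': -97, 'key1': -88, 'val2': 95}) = ['b0', 'key1', 'val2']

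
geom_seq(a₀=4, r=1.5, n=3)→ a_0 = 4*1.5^0 = 4.0
a_1 = 4*1.5^1 = 6.0
a_2 = 4*1.5^2 = 9.0
= [4.0, 6.0, 9.0]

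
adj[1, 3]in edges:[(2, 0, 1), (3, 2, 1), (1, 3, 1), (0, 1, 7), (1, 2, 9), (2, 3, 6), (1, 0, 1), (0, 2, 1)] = 1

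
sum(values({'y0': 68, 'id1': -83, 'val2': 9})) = -6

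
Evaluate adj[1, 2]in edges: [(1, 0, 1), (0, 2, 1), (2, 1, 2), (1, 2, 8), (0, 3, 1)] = 8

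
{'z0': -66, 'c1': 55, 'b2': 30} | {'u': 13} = {'z0': -66, 'c1': 55, 'b2': 30, 'u': 13}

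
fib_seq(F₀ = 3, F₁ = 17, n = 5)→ F_2 = F_1 + F_0 = 20
F_3 = F_2 + F_1 = 37
F_4 = F_3 + F_2 = 57
= [3, 17, 20, 37, 57]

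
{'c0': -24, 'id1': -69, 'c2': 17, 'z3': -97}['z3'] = -97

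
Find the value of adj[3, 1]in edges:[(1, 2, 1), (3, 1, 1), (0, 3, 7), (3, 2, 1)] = 1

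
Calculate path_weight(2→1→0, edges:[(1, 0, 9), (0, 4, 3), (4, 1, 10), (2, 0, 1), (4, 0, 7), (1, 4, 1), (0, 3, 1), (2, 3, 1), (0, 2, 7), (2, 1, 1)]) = w(2→1)=1 + w(1→0)=9
= 10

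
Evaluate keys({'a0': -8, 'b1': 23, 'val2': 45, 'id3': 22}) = ['a0', 'b1', 'val2', 'id3']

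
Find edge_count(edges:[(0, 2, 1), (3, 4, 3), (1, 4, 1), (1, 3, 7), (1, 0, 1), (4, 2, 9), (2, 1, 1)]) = 7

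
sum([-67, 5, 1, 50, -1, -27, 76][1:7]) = slice → [5, 1, 50, -1, -27, 76]
5 + 1 + 50 + (-1) + (-27) + 76
= 104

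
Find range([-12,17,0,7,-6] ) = 29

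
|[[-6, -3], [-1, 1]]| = (-6)*(1) - (-3)*(-1)
= -9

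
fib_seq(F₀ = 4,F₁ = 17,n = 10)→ [4, 17, 21, 38, 59, 97, 156, 253, 409, 662]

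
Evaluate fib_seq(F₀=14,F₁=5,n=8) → F_2 = F_1 + F_0 = 19
F_3 = F_2 + F_1 = 24
F_4 = F_3 + F_2 = 43
...
= [14, 5, 19, 24, 43, 67, 110, 177]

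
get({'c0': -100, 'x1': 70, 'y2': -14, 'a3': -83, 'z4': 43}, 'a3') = -83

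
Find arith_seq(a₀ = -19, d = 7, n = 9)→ [-19, -12, -5, 2, 9, 16, 23, 30, 37]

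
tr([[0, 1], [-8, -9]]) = -9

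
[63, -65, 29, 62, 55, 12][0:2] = [63, -65]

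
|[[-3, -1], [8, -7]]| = 29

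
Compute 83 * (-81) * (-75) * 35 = 17647875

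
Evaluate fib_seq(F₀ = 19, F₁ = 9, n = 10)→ F_2 = F_1 + F_0 = 28
F_3 = F_2 + F_1 = 37
F_4 = F_3 + F_2 = 65
...
= [19, 9, 28, 37, 65, 102, 167, 269, 436, 705]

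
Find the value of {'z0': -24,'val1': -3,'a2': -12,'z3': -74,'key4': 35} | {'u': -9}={'z0': -24, 'val1': -3, 'a2': -12, 'z3': -74, 'key4': 35, 'u': -9}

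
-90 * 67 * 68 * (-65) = 26652600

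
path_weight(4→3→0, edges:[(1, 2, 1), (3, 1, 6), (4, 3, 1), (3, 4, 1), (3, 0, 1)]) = 2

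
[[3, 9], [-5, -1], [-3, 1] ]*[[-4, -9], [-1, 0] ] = [[-21, -27], [21, 45], [11, 27]]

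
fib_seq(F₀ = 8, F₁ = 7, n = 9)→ F_2 = F_1 + F_0 = 15
F_3 = F_2 + F_1 = 22
F_4 = F_3 + F_2 = 37
...
= [8, 7, 15, 22, 37, 59, 96, 155, 251]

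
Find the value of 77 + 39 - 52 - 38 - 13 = 13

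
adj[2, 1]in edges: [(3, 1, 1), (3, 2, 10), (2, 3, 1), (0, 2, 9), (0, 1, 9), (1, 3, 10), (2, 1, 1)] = 1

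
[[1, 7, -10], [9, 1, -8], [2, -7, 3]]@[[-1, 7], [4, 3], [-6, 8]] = [[87, -52], [43, 2], [-48, 17]]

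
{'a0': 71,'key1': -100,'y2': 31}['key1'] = -100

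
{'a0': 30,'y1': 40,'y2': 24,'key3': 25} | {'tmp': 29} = {'a0': 30, 'y1': 40, 'y2': 24, 'key3': 25, 'tmp': 29}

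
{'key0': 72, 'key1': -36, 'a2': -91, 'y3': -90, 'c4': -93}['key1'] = -36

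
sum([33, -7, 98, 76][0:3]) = slice → [33, -7, 98]
33 + (-7) + 98
= 124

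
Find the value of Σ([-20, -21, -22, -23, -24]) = (-20) + (-21) + (-22) + (-23) + (-24)
= -110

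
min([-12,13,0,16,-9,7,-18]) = -18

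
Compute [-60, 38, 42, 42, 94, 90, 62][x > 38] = [42, 42, 94, 90, 62]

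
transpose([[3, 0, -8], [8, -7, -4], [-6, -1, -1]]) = [[3, 8, -6], [0, -7, -1], [-8, -4, -1]]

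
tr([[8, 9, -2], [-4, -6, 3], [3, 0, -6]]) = -4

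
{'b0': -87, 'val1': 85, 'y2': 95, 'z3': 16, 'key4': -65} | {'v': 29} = {'b0': -87, 'val1': 85, 'y2': 95, 'z3': 16, 'key4': -65, 'v': 29}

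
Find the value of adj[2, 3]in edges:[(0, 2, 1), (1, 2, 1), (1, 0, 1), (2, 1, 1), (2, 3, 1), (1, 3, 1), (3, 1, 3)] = 1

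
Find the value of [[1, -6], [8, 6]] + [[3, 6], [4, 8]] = [[4, 0], [12, 14]]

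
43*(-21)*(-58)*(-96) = -5027904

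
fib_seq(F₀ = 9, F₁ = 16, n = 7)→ [9, 16, 25, 41, 66, 107, 173]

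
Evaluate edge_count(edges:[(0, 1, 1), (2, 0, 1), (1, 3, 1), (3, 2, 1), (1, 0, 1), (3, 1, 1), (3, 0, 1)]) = 7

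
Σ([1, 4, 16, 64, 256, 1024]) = 1365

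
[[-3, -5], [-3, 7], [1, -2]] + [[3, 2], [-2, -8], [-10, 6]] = [[0, -3], [-5, -1], [-9, 4]]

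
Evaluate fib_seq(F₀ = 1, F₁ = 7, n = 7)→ [1, 7, 8, 15, 23, 38, 61]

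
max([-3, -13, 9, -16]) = 9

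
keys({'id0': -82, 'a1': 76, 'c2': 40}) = ['id0', 'a1', 'c2']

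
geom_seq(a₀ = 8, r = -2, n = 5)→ [8, -16, 32, -64, 128]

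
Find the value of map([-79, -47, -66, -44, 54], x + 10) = [-69, -37, -56, -34, 64]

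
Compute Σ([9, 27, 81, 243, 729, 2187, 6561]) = 9837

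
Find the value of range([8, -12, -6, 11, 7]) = 23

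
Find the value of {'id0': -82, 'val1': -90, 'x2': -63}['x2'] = -63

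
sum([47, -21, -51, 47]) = 47 + (-21) + (-51) + 47
= 22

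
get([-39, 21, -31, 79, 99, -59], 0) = -39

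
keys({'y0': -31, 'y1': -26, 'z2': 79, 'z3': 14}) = ['y0', 'y1', 'z2', 'z3']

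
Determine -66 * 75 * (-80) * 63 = 24948000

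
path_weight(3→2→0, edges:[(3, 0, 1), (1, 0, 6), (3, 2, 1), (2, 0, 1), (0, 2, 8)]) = w(3→2)=1 + w(2→0)=1
= 2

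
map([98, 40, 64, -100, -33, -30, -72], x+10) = 98+10=108, 40+10=50, 64+10=74, -100+10=-90, -33+10=-23, -30+10=-20, -72+10=-62
= [108, 50, 74, -90, -23, -20, -62]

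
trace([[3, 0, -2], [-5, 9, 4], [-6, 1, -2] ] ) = diagonal: 3 + 9 + (-2)
= 10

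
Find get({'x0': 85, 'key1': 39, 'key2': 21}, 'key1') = 39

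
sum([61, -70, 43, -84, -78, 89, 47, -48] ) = -40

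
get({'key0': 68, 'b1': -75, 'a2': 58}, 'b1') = -75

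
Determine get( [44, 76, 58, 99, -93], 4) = -93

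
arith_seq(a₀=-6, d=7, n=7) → a_0 = -6 + 0*7 = -6
a_1 = -6 + 1*7 = 1
a_2 = -6 + 2*7 = 8
...
= [-6, 1, 8, 15, 22, 29, 36]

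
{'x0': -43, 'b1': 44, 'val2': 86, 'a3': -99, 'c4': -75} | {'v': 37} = {'x0': -43, 'b1': 44, 'val2': 86, 'a3': -99, 'c4': -75, 'v': 37}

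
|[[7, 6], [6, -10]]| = -106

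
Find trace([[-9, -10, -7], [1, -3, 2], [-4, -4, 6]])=diagonal: (-9) + (-3) + 6
= -6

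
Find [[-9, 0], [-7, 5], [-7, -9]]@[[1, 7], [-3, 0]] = [[-9, -63], [-22, -49], [20, -49]]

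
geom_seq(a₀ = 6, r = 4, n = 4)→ a_0 = 6*4^0 = 6
a_1 = 6*4^1 = 24
a_2 = 6*4^2 = 96
...
= [6, 24, 96, 384]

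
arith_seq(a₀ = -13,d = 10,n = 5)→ a_0 = -13 + 0*10 = -13
a_1 = -13 + 1*10 = -3
a_2 = -13 + 2*10 = 7
...
= [-13, -3, 7, 17, 27]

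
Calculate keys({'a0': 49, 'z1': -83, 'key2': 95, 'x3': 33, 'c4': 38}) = ['a0', 'z1', 'key2', 'x3', 'c4']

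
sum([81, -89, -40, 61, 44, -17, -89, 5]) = -44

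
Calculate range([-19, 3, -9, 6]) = 25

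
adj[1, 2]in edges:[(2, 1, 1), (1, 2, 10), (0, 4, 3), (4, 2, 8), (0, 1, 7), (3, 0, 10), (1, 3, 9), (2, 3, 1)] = 10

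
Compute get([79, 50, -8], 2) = -8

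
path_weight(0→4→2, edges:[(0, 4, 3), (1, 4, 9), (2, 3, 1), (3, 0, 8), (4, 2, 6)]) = w(0→4)=3 + w(4→2)=6
= 9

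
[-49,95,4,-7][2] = 4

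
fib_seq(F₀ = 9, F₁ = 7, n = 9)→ F_2 = F_1 + F_0 = 16
F_3 = F_2 + F_1 = 23
F_4 = F_3 + F_2 = 39
...
= [9, 7, 16, 23, 39, 62, 101, 163, 264]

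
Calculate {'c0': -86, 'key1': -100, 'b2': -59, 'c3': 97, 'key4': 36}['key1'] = -100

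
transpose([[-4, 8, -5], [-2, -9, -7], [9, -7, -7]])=[[-4, -2, 9], [8, -9, -7], [-5, -7, -7]]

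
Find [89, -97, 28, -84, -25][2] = 28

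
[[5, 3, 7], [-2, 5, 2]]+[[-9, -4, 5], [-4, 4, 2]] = [[-4, -1, 12], [-6, 9, 4]]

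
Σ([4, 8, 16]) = 4 + 8 + 16
= 28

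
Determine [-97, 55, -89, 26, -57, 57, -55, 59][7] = 59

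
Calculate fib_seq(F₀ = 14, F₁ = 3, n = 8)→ [14, 3, 17, 20, 37, 57, 94, 151]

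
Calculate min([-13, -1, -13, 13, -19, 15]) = -19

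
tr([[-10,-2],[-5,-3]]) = diagonal: (-10) + (-3)
= -13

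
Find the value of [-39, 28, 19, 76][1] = 28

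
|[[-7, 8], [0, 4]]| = (-7)*(4) - (8)*(0)
= -28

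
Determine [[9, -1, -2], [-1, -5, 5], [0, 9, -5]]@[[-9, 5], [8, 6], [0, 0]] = C[0][0] = (9)*(-9) + (-1)*(8) + (-2)*(0) = -89
C[0][1] = (9)*(5) + (-1)*(6) + (-2)*(0) = 39
C[1][0] = (-1)*(-9) + (-5)*(8) + (5)*(0) = -31
C[1][1] = (-1)*(5) + (-5)*(6) + (5)*(0) = -35
C[2][0] = (0)*(-9) + (9)*(8) + (-5)*(0) = 72
C[2][1] = (0)*(5) + (9)*(6) + (-5)*(0) = 54
= [[-89, 39], [-31, -35], [72, 54]]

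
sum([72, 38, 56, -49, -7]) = 110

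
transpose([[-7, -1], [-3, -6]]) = [[-7, -3], [-1, -6]]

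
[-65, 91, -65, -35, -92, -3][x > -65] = keep x where x > -65: -65✗, 91✓, -65✗, -35✓, -92✗, -3✓
= [91, -35, -3]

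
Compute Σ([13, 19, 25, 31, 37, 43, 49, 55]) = 272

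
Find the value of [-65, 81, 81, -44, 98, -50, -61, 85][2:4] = [81, -44]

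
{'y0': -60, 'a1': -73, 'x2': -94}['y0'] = -60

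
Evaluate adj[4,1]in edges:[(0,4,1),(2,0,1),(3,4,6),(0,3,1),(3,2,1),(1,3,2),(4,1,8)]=8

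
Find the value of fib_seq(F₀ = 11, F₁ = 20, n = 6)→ F_2 = F_1 + F_0 = 31
F_3 = F_2 + F_1 = 51
F_4 = F_3 + F_2 = 82
...
= [11, 20, 31, 51, 82, 133]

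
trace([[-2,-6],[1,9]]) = 7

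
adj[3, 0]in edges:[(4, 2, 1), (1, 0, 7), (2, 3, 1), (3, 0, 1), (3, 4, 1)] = 1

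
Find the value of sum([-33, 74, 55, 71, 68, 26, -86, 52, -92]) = 135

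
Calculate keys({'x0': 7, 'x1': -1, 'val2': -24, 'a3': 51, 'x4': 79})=['x0', 'x1', 'val2', 'a3', 'x4']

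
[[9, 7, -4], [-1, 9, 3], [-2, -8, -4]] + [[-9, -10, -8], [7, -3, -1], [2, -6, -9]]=[[0, -3, -12], [6, 6, 2], [0, -14, -13]]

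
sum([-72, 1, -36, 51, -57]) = (-72) + 1 + (-36) + 51 + (-57)
= -113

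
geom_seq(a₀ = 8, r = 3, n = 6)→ a_0 = 8*3^0 = 8
a_1 = 8*3^1 = 24
a_2 = 8*3^2 = 72
...
= [8, 24, 72, 216, 648, 1944]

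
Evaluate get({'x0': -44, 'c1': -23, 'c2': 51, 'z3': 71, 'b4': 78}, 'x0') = -44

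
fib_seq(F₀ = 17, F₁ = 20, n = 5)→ [17, 20, 37, 57, 94]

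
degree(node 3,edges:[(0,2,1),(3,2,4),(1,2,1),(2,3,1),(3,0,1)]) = incident: (3,2), (2,3), (3,0)
= 3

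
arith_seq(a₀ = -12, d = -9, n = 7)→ a_0 = -12 + 0*-9 = -12
a_1 = -12 + 1*-9 = -21
a_2 = -12 + 2*-9 = -30
...
= [-12, -21, -30, -39, -48, -57, -66]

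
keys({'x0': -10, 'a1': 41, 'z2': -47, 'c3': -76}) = ['x0', 'a1', 'z2', 'c3']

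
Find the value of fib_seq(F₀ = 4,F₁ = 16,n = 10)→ [4, 16, 20, 36, 56, 92, 148, 240, 388, 628]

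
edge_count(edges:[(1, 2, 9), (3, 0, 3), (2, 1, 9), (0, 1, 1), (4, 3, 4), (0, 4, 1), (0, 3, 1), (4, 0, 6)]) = 8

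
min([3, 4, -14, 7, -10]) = -14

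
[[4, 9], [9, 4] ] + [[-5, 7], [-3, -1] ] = [[-1, 16], [6, 3]]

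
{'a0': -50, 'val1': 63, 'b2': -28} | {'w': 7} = {'a0': -50, 'val1': 63, 'b2': -28, 'w': 7}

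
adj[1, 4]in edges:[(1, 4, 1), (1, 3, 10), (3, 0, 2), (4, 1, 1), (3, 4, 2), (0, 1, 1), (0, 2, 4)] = 1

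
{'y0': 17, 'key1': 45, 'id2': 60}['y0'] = 17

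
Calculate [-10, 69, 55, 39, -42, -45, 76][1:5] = [69, 55, 39, -42]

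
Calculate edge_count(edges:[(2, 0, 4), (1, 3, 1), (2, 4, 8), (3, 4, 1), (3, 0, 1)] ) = 5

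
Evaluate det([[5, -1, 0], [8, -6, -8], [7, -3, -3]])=(1)*(5)*det([[-6, -8], [-3, -3]]) + (-1)*(-1)*det([[8, -8], [7, -3]]) + (1)*(0)*det([[8, -6], [7, -3]])
= -30 + 32 + 0
= 2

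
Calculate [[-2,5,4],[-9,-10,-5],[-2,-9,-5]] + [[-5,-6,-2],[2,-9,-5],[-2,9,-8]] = [[-7, -1, 2], [-7, -19, -10], [-4, 0, -13]]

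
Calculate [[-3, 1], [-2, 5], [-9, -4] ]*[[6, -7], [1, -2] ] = C[0][0] = (-3)*(6) + (1)*(1) = -17
C[0][1] = (-3)*(-7) + (1)*(-2) = 19
C[1][0] = (-2)*(6) + (5)*(1) = -7
C[1][1] = (-2)*(-7) + (5)*(-2) = 4
C[2][0] = (-9)*(6) + (-4)*(1) = -58
C[2][1] = (-9)*(-7) + (-4)*(-2) = 71
= [[-17, 19], [-7, 4], [-58, 71]]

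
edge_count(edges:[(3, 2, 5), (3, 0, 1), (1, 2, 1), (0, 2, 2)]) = 4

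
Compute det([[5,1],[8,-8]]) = -48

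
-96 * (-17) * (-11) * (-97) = 1741344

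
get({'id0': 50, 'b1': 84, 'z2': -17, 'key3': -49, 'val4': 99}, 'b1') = 84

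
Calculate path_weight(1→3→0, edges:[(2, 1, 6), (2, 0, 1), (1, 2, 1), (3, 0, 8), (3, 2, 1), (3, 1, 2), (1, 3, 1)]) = 9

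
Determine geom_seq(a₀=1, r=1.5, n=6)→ a_0 = 1*1.5^0 = 1.0
a_1 = 1*1.5^1 = 1.5
a_2 = 1*1.5^2 = 2.25
...
= [1.0, 1.5, 2.25, 3.375, 5.0625, 7.59375]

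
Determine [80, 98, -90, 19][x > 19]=keep x where x > 19: 80✓, 98✓, -90✗, 19✗
= [80, 98]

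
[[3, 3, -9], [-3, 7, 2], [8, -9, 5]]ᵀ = [[3, -3, 8], [3, 7, -9], [-9, 2, 5]]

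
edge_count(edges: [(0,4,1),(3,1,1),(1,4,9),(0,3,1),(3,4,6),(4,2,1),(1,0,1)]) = 7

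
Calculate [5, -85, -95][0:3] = [5, -85, -95]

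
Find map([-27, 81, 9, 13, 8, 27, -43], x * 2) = [-54, 162, 18, 26, 16, 54, -86]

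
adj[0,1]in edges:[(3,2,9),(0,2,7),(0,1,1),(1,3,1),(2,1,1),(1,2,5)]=1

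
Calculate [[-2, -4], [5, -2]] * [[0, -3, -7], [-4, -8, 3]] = C[0][0] = (-2)*(0) + (-4)*(-4) = 16
C[0][1] = (-2)*(-3) + (-4)*(-8) = 38
C[0][2] = (-2)*(-7) + (-4)*(3) = 2
C[1][0] = (5)*(0) + (-2)*(-4) = 8
C[1][1] = (5)*(-3) + (-2)*(-8) = 1
C[1][2] = (5)*(-7) + (-2)*(3) = -41
= [[16, 38, 2], [8, 1, -41]]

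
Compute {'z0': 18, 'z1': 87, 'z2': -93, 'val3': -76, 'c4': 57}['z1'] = 87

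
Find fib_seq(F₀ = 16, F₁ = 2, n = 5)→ F_2 = F_1 + F_0 = 18
F_3 = F_2 + F_1 = 20
F_4 = F_3 + F_2 = 38
= [16, 2, 18, 20, 38]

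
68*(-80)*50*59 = -16048000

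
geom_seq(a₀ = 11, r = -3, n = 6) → [11, -33, 99, -297, 891, -2673]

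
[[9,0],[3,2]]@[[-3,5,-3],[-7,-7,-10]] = [[-27, 45, -27], [-23, 1, -29]]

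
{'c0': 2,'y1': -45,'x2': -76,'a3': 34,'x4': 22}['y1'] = -45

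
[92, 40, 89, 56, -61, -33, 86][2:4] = [89, 56]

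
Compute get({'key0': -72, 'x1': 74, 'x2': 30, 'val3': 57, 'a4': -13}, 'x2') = 30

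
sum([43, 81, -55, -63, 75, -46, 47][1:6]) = slice → [81, -55, -63, 75, -46]
81 + (-55) + (-63) + 75 + (-46)
= -8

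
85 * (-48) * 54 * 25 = -5508000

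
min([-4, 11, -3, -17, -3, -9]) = -17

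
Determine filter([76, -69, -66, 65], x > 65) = keep x where x > 65: 76✓, -69✗, -66✗, 65✗
= [76]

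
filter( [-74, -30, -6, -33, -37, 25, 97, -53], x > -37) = [-30, -6, -33, 25, 97]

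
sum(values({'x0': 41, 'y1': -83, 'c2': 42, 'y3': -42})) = -42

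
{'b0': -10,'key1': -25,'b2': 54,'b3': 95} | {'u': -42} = {'b0': -10, 'key1': -25, 'b2': 54, 'b3': 95, 'u': -42}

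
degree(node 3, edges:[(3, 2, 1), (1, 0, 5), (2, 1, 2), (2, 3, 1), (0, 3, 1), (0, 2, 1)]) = incident: (3,2), (2,3), (0,3)
= 3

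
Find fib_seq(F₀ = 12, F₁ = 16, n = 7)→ [12, 16, 28, 44, 72, 116, 188]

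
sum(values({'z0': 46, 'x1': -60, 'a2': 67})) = 46 + (-60) + 67
= 53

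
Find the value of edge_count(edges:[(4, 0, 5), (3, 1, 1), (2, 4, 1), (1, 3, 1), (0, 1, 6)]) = 5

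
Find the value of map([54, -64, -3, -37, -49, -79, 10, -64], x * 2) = 54*2=108, -64*2=-128, -3*2=-6, -37*2=-74, -49*2=-98, -79*2=-158, 10*2=20, -64*2=-128
= [108, -128, -6, -74, -98, -158, 20, -128]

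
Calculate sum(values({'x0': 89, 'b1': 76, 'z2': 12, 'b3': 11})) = 89 + 76 + 12 + 11
= 188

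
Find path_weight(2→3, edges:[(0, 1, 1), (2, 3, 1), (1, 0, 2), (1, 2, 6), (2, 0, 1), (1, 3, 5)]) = 1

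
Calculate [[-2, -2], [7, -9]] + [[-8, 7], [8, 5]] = [[-10, 5], [15, -4]]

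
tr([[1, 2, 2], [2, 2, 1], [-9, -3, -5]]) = -2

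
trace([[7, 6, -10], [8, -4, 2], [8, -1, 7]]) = diagonal: 7 + (-4) + 7
= 10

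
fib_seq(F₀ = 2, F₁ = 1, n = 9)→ [2, 1, 3, 4, 7, 11, 18, 29, 47]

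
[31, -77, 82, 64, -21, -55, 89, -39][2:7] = [82, 64, -21, -55, 89]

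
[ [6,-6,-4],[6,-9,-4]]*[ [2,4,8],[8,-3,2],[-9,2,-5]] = [[0, 34, 56], [-24, 43, 50]]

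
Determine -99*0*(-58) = 0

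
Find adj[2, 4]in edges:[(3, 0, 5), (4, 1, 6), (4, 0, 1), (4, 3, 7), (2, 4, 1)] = 1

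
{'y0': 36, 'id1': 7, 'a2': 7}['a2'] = 7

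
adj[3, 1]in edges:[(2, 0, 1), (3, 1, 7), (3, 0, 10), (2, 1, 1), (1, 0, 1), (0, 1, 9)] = 7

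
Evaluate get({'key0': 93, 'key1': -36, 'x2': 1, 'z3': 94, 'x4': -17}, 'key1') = -36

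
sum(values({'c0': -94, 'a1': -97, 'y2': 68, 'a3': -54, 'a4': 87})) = -90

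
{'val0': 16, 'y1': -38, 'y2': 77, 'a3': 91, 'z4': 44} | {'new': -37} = {'val0': 16, 'y1': -38, 'y2': 77, 'a3': 91, 'z4': 44, 'new': -37}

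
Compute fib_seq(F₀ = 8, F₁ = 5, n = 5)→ F_2 = F_1 + F_0 = 13
F_3 = F_2 + F_1 = 18
F_4 = F_3 + F_2 = 31
= [8, 5, 13, 18, 31]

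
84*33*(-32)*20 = -1774080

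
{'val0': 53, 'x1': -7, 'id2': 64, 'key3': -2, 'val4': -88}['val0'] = 53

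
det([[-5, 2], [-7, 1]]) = 9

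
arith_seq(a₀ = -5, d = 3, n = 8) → [-5, -2, 1, 4, 7, 10, 13, 16]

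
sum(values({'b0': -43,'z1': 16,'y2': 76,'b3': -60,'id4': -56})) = (-43) + 16 + 76 + (-60) + (-56)
= -67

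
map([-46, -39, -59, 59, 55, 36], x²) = [2116, 1521, 3481, 3481, 3025, 1296]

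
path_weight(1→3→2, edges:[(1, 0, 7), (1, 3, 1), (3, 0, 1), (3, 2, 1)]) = w(1→3)=1 + w(3→2)=1
= 2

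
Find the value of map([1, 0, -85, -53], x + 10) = [11, 10, -75, -43]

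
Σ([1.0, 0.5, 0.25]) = 1.75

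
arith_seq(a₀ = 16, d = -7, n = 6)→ [16, 9, 2, -5, -12, -19]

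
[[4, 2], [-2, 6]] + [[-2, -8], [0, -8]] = [[2, -6], [-2, -2]]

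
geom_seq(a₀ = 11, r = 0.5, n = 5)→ a_0 = 11*0.5^0 = 11.0
a_1 = 11*0.5^1 = 5.5
a_2 = 11*0.5^2 = 2.75
...
= [11.0, 5.5, 2.75, 1.375, 0.6875]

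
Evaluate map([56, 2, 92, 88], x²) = (56)²=3136, (2)²=4, (92)²=8464, (88)²=7744
= [3136, 4, 8464, 7744]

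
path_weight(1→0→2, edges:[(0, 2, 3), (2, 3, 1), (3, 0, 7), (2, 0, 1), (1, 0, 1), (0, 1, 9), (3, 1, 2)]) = w(1→0)=1 + w(0→2)=3
= 4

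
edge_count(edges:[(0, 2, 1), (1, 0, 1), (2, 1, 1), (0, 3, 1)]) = 4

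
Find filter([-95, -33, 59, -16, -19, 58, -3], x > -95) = keep x where x > -95: -95✗, -33✓, 59✓, -16✓, -19✓, 58✓, -3✓
= [-33, 59, -16, -19, 58, -3]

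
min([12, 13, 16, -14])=-14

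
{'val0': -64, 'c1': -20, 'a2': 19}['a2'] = 19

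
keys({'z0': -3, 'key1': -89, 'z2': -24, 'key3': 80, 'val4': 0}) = ['z0', 'key1', 'z2', 'key3', 'val4']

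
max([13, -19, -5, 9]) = 13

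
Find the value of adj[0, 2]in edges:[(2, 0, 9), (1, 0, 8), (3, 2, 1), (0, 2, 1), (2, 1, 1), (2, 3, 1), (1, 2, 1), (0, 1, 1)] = 1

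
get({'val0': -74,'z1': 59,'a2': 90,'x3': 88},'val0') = -74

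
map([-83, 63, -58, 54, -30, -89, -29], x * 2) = [-166, 126, -116, 108, -60, -178, -58]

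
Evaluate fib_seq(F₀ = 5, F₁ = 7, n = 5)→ F_2 = F_1 + F_0 = 12
F_3 = F_2 + F_1 = 19
F_4 = F_3 + F_2 = 31
= [5, 7, 12, 19, 31]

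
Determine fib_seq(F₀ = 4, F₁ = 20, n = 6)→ [4, 20, 24, 44, 68, 112]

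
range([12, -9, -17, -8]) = 29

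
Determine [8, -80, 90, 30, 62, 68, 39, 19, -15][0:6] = [8, -80, 90, 30, 62, 68]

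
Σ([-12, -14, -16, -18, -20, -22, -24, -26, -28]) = (-12) + (-14) + (-16) + (-18) + (-20) + (-22) + (-24) + (-26) + (-28)
= -180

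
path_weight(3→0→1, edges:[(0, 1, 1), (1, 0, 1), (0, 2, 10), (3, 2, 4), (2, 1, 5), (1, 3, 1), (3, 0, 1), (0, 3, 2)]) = 2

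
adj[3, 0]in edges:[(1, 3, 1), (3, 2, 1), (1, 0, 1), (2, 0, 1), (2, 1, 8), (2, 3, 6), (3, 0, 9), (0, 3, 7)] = 9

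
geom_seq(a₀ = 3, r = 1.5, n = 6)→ a_0 = 3*1.5^0 = 3.0
a_1 = 3*1.5^1 = 4.5
a_2 = 3*1.5^2 = 6.75
...
= [3.0, 4.5, 6.75, 10.125, 15.1875, 22.78125]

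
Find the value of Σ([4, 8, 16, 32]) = 60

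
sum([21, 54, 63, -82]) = 21 + 54 + 63 + (-82)
= 56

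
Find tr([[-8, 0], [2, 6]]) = diagonal: (-8) + 6
= -2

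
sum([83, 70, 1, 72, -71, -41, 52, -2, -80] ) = 84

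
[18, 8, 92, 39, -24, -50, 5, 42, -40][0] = 18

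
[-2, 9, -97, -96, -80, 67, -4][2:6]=[-97, -96, -80, 67]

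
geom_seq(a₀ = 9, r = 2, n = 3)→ a_0 = 9*2^0 = 9
a_1 = 9*2^1 = 18
a_2 = 9*2^2 = 36
= [9, 18, 36]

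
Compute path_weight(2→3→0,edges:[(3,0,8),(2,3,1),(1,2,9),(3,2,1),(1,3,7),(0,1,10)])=w(2→3)=1 + w(3→0)=8
= 9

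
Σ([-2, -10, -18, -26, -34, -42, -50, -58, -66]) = -306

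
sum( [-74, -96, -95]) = (-74) + (-96) + (-95)
= -265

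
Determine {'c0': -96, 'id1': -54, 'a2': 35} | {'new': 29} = {'c0': -96, 'id1': -54, 'a2': 35, 'new': 29}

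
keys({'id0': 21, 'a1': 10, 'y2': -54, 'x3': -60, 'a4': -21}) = ['id0', 'a1', 'y2', 'x3', 'a4']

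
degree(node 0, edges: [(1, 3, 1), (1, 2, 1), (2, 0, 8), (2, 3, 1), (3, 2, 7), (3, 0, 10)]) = incident: (2,0), (3,0)
= 2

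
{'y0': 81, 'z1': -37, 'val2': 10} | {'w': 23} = {'y0': 81, 'z1': -37, 'val2': 10, 'w': 23}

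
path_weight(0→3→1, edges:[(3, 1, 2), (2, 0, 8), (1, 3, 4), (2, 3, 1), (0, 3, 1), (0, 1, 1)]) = 3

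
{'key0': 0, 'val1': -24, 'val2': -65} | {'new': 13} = {'key0': 0, 'val1': -24, 'val2': -65, 'new': 13}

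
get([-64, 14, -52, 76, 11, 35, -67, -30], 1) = 14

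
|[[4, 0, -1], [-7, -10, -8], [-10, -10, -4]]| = (1)*(4)*det([[-10, -8], [-10, -4]]) + (-1)*(0)*det([[-7, -8], [-10, -4]]) + (1)*(-1)*det([[-7, -10], [-10, -10]])
= -160 + 0 + 30
= -130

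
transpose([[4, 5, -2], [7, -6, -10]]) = [[4, 7], [5, -6], [-2, -10]]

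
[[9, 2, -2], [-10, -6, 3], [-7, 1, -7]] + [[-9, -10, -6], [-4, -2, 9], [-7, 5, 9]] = [[0, -8, -8], [-14, -8, 12], [-14, 6, 2]]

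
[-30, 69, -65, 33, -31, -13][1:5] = [69, -65, 33, -31]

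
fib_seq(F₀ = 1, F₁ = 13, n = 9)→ [1, 13, 14, 27, 41, 68, 109, 177, 286]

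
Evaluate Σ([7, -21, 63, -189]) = -140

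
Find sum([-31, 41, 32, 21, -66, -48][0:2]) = 10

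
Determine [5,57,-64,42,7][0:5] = [5, 57, -64, 42, 7]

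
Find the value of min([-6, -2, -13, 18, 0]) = -13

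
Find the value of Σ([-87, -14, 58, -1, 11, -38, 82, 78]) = 89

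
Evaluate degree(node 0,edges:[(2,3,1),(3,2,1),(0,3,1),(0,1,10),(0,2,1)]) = incident: (0,3), (0,1), (0,2)
= 3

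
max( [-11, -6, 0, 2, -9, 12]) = 12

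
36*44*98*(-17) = -2638944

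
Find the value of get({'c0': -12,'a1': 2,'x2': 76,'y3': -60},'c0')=-12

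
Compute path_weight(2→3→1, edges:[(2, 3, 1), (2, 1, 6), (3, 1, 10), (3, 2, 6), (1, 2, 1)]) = 11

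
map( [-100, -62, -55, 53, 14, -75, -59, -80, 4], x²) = [10000, 3844, 3025, 2809, 196, 5625, 3481, 6400, 16]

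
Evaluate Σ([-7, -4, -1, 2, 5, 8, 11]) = 14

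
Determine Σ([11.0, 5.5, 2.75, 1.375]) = 20.625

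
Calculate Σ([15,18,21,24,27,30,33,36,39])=15 + 18 + 21 + 24 + 27 + 30 + 33 + 36 + 39
= 243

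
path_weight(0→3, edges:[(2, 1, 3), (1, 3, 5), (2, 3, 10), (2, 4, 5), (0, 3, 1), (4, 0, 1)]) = w(0→3)=1
= 1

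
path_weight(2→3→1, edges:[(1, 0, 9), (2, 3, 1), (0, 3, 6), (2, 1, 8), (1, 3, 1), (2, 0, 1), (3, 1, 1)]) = 2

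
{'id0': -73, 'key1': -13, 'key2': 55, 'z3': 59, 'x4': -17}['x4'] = -17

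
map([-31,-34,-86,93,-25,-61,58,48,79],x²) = (-31)²=961, (-34)²=1156, (-86)²=7396, (93)²=8649, (-25)²=625, (-61)²=3721, (58)²=3364, (48)²=2304, (79)²=6241
= [961, 1156, 7396, 8649, 625, 3721, 3364, 2304, 6241]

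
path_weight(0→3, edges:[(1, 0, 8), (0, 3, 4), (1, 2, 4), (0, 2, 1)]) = 4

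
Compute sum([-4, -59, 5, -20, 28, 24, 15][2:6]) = slice → [5, -20, 28, 24]
5 + (-20) + 28 + 24
= 37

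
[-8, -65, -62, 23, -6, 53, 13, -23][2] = -62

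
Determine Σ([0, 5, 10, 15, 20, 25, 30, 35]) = 0 + 5 + 10 + 15 + 20 + 25 + 30 + 35
= 140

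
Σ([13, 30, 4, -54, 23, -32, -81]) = -97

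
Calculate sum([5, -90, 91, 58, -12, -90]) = -38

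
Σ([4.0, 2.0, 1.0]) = 4.0 + 2.0 + 1.0
= 7.0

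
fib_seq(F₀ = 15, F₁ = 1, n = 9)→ F_2 = F_1 + F_0 = 16
F_3 = F_2 + F_1 = 17
F_4 = F_3 + F_2 = 33
...
= [15, 1, 16, 17, 33, 50, 83, 133, 216]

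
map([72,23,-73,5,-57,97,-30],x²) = (72)²=5184, (23)²=529, (-73)²=5329, (5)²=25, (-57)²=3249, (97)²=9409, (-30)²=900
= [5184, 529, 5329, 25, 3249, 9409, 900]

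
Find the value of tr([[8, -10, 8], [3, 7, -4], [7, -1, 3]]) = diagonal: 8 + 7 + 3
= 18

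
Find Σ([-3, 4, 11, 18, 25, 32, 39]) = (-3) + 4 + 11 + 18 + 25 + 32 + 39
= 126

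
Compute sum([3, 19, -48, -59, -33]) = 3 + 19 + (-48) + (-59) + (-33)
= -118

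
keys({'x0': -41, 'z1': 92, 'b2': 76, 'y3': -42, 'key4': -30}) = ['x0', 'z1', 'b2', 'y3', 'key4']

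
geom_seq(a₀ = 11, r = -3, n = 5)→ [11, -33, 99, -297, 891]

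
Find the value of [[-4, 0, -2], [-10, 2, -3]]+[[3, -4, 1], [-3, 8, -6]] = [[-1, -4, -1], [-13, 10, -9]]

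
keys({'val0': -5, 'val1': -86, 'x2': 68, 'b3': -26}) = ['val0', 'val1', 'x2', 'b3']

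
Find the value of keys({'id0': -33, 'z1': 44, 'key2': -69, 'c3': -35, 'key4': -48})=['id0', 'z1', 'key2', 'c3', 'key4']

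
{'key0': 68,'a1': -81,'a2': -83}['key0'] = 68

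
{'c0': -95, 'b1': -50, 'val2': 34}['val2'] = 34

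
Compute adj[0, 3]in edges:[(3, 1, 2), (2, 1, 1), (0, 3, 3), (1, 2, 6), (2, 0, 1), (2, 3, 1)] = 3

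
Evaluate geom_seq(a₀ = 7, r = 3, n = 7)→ [7, 21, 63, 189, 567, 1701, 5103]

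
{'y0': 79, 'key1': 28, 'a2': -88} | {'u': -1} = {'y0': 79, 'key1': 28, 'a2': -88, 'u': -1}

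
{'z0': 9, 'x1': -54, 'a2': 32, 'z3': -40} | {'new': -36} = {'z0': 9, 'x1': -54, 'a2': 32, 'z3': -40, 'new': -36}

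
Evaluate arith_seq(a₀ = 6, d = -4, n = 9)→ a_0 = 6 + 0*-4 = 6
a_1 = 6 + 1*-4 = 2
a_2 = 6 + 2*-4 = -2
...
= [6, 2, -2, -6, -10, -14, -18, -22, -26]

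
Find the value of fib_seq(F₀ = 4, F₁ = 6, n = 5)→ [4, 6, 10, 16, 26]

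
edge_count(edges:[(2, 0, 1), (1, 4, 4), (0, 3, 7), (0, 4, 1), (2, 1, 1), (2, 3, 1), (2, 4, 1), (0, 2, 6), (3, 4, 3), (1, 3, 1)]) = 10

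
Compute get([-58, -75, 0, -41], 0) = -58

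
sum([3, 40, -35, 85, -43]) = 3 + 40 + (-35) + 85 + (-43)
= 50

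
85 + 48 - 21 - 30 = 82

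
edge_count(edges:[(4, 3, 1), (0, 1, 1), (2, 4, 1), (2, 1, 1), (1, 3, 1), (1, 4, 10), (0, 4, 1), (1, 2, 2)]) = 8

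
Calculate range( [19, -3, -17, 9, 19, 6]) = 36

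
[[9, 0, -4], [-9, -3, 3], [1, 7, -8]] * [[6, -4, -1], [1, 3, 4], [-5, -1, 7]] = [[74, -32, -37], [-72, 24, 18], [53, 25, -29]]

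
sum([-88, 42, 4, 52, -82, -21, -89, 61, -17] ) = (-88) + 42 + 4 + 52 + (-82) + (-21) + (-89) + 61 + (-17)
= -138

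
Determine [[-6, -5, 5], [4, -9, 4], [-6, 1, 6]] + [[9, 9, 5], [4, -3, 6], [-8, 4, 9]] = [[3, 4, 10], [8, -12, 10], [-14, 5, 15]]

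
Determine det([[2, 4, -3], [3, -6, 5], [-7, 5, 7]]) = -277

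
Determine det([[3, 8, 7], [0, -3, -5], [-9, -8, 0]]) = 51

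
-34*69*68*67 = -10688376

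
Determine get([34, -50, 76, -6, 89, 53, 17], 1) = -50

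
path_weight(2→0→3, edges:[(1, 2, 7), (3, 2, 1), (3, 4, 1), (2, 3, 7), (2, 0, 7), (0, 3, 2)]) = w(2→0)=7 + w(0→3)=2
= 9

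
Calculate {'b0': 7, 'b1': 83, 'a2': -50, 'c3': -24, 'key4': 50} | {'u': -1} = {'b0': 7, 'b1': 83, 'a2': -50, 'c3': -24, 'key4': 50, 'u': -1}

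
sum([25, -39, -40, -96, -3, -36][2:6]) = -175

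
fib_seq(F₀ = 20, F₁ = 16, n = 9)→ [20, 16, 36, 52, 88, 140, 228, 368, 596]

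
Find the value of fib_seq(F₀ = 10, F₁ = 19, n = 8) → [10, 19, 29, 48, 77, 125, 202, 327]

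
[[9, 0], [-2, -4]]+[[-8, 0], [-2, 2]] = [[1, 0], [-4, -2]]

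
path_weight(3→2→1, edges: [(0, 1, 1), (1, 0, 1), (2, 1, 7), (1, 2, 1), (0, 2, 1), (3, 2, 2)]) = w(3→2)=2 + w(2→1)=7
= 9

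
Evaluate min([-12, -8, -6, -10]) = -12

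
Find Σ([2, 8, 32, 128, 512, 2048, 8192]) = 10922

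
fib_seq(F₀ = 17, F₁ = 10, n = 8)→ [17, 10, 27, 37, 64, 101, 165, 266]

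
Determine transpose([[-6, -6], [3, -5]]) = [[-6, 3], [-6, -5]]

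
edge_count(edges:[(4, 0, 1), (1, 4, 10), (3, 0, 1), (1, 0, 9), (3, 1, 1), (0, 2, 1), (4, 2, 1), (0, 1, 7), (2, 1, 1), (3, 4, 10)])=10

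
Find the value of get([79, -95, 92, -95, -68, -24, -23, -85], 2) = 92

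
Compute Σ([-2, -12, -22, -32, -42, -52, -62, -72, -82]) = -378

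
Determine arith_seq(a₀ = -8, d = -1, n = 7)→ [-8, -9, -10, -11, -12, -13, -14]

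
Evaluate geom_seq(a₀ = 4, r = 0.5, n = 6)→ a_0 = 4*0.5^0 = 4.0
a_1 = 4*0.5^1 = 2.0
a_2 = 4*0.5^2 = 1.0
...
= [4.0, 2.0, 1.0, 0.5, 0.25, 0.125]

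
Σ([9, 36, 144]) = 9 + 36 + 144
= 189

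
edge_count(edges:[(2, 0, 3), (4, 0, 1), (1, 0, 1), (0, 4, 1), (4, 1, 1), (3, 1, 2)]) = 6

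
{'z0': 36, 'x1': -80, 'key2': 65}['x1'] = -80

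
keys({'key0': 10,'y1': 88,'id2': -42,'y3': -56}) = ['key0', 'y1', 'id2', 'y3']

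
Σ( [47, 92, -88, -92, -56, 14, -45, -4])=47 + 92 + (-88) + (-92) + (-56) + 14 + (-45) + (-4)
= -132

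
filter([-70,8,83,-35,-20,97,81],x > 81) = [83, 97]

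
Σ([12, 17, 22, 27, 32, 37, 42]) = 12 + 17 + 22 + 27 + 32 + 37 + 42
= 189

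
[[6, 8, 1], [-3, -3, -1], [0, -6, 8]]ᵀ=[[6, -3, 0], [8, -3, -6], [1, -1, 8]]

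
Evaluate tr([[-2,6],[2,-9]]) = -11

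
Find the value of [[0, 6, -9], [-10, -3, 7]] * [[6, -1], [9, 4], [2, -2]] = C[0][0] = (0)*(6) + (6)*(9) + (-9)*(2) = 36
C[0][1] = (0)*(-1) + (6)*(4) + (-9)*(-2) = 42
C[1][0] = (-10)*(6) + (-3)*(9) + (7)*(2) = -73
C[1][1] = (-10)*(-1) + (-3)*(4) + (7)*(-2) = -16
= [[36, 42], [-73, -16]]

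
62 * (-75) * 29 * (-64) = 8630400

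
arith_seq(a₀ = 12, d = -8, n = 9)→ [12, 4, -4, -12, -20, -28, -36, -44, -52]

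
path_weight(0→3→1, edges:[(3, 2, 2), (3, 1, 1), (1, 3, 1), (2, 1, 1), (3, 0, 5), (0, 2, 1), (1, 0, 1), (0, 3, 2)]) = 3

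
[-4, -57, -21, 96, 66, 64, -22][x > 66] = keep x where x > 66: -4✗, -57✗, -21✗, 96✓, 66✗, 64✗, -22✗
= [96]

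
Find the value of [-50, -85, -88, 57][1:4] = [-85, -88, 57]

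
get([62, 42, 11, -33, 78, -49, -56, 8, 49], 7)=8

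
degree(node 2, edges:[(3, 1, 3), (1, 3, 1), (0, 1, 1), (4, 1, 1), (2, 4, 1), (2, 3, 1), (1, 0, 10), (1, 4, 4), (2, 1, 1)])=incident: (2,4), (2,3), (2,1)
= 3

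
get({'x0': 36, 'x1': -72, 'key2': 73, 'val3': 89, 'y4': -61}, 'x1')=-72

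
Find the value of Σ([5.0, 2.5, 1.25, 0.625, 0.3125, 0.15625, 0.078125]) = 9.921875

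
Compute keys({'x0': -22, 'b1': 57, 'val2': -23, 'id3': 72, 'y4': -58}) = ['x0', 'b1', 'val2', 'id3', 'y4']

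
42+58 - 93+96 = 103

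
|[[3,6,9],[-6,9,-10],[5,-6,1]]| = (1)*(3)*det([[9, -10], [-6, 1]]) + (-1)*(6)*det([[-6, -10], [5, 1]]) + (1)*(9)*det([[-6, 9], [5, -6]])
= -153 + -264 + -81
= -498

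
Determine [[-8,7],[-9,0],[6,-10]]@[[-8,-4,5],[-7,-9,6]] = [[15, -31, 2], [72, 36, -45], [22, 66, -30]]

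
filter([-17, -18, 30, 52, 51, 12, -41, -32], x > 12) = keep x where x > 12: -17✗, -18✗, 30✓, 52✓, 51✓, 12✗, -41✗, -32✗
= [30, 52, 51]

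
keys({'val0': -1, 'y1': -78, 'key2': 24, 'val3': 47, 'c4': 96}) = ['val0', 'y1', 'key2', 'val3', 'c4']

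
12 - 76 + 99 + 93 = 128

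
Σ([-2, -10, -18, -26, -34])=-90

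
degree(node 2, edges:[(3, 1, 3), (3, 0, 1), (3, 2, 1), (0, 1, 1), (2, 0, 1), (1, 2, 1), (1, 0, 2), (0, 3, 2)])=3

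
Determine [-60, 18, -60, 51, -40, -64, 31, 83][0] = -60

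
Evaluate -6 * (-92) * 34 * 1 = 18768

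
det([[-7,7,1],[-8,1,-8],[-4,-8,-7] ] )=397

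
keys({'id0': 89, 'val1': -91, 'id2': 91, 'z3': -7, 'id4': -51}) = ['id0', 'val1', 'id2', 'z3', 'id4']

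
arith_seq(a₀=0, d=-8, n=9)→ a_0 = 0 + 0*-8 = 0
a_1 = 0 + 1*-8 = -8
a_2 = 0 + 2*-8 = -16
...
= [0, -8, -16, -24, -32, -40, -48, -56, -64]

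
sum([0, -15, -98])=-113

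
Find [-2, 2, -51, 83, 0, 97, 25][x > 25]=keep x where x > 25: -2✗, 2✗, -51✗, 83✓, 0✗, 97✓, 25✗
= [83, 97]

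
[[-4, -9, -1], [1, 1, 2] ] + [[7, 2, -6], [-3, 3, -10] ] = [[3, -7, -7], [-2, 4, -8]]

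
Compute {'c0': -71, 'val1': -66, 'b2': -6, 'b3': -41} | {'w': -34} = {'c0': -71, 'val1': -66, 'b2': -6, 'b3': -41, 'w': -34}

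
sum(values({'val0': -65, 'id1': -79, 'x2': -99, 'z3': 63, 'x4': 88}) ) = (-65) + (-79) + (-99) + 63 + 88
= -92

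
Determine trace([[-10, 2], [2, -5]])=-15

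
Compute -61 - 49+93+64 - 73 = -26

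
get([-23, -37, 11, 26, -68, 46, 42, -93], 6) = 42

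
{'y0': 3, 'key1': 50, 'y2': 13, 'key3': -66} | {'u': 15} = {'y0': 3, 'key1': 50, 'y2': 13, 'key3': -66, 'u': 15}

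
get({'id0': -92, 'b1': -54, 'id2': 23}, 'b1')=-54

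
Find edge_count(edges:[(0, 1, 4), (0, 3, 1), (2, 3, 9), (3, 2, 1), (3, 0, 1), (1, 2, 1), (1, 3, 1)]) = 7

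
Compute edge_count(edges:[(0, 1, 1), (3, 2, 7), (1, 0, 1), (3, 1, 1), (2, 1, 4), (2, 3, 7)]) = 6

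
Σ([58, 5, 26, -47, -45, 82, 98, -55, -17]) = 105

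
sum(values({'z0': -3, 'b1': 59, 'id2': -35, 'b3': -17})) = 4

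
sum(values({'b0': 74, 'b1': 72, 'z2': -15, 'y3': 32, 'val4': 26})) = 189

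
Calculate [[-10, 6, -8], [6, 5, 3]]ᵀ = [[-10, 6], [6, 5], [-8, 3]]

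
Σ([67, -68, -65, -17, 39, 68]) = 67 + (-68) + (-65) + (-17) + 39 + 68
= 24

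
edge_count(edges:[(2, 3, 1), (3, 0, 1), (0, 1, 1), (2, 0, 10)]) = 4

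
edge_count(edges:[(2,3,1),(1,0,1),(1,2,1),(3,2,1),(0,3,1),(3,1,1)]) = 6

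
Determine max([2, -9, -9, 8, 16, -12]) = 16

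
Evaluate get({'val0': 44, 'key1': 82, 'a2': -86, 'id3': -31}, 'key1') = 82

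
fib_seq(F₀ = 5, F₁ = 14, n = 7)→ [5, 14, 19, 33, 52, 85, 137]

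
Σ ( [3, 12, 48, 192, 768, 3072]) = 3 + 12 + 48 + 192 + 768 + 3072
= 4095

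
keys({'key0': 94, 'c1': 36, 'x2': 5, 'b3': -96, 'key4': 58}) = ['key0', 'c1', 'x2', 'b3', 'key4']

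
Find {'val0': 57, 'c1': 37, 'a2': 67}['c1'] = 37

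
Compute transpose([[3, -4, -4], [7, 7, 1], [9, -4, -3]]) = [[3, 7, 9], [-4, 7, -4], [-4, 1, -3]]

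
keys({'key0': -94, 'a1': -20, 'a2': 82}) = ['key0', 'a1', 'a2']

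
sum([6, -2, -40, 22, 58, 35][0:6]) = 79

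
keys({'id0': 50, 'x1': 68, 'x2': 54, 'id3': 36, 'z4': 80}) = ['id0', 'x1', 'x2', 'id3', 'z4']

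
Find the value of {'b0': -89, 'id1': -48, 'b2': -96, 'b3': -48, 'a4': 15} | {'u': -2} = {'b0': -89, 'id1': -48, 'b2': -96, 'b3': -48, 'a4': 15, 'u': -2}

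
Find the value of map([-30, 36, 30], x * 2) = -30*2=-60, 36*2=72, 30*2=60
= [-60, 72, 60]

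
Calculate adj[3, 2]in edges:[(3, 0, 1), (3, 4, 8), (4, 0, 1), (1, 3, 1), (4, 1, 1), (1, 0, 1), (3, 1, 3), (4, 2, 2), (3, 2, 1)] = 1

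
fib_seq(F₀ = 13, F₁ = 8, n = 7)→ F_2 = F_1 + F_0 = 21
F_3 = F_2 + F_1 = 29
F_4 = F_3 + F_2 = 50
...
= [13, 8, 21, 29, 50, 79, 129]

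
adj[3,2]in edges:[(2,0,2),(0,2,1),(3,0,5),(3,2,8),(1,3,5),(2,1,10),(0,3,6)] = 8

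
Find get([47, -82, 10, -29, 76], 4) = 76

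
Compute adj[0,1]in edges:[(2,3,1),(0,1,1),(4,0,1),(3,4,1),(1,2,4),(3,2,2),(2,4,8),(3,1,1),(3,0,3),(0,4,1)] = 1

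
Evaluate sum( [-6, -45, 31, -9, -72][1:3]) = -14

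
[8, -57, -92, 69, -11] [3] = 69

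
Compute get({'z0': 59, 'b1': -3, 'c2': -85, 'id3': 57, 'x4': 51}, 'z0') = 59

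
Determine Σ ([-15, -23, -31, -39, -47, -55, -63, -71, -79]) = (-15) + (-23) + (-31) + (-39) + (-47) + (-55) + (-63) + (-71) + (-79)
= -423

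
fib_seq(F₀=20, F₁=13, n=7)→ [20, 13, 33, 46, 79, 125, 204]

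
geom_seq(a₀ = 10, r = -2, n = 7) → a_0 = 10*(-2)^0 = 10
a_1 = 10*(-2)^1 = -20
a_2 = 10*(-2)^2 = 40
...
= [10, -20, 40, -80, 160, -320, 640]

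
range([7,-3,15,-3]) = 18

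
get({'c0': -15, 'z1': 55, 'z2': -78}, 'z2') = -78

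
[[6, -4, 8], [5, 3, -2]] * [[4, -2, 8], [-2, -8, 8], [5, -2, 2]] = C[0][0] = (6)*(4) + (-4)*(-2) + (8)*(5) = 72
C[0][1] = (6)*(-2) + (-4)*(-8) + (8)*(-2) = 4
C[0][2] = (6)*(8) + (-4)*(8) + (8)*(2) = 32
C[1][0] = (5)*(4) + (3)*(-2) + (-2)*(5) = 4
C[1][1] = (5)*(-2) + (3)*(-8) + (-2)*(-2) = -30
C[1][2] = (5)*(8) + (3)*(8) + (-2)*(2) = 60
= [[72, 4, 32], [4, -30, 60]]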